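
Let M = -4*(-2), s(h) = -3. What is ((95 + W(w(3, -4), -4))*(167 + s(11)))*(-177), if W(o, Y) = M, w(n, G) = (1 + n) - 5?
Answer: -2989884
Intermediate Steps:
w(n, G) = -4 + n
M = 8
W(o, Y) = 8
((95 + W(w(3, -4), -4))*(167 + s(11)))*(-177) = ((95 + 8)*(167 - 3))*(-177) = (103*164)*(-177) = 16892*(-177) = -2989884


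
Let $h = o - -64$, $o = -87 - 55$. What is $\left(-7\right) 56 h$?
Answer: $30576$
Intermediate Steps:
$o = -142$ ($o = -87 - 55 = -142$)
$h = -78$ ($h = -142 - -64 = -142 + 64 = -78$)
$\left(-7\right) 56 h = \left(-7\right) 56 \left(-78\right) = \left(-392\right) \left(-78\right) = 30576$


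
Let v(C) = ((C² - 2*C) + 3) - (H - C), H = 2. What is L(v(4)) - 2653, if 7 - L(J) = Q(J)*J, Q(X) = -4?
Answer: -2594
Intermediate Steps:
v(C) = 1 + C² - C (v(C) = ((C² - 2*C) + 3) - (2 - C) = (3 + C² - 2*C) + (-2 + C) = 1 + C² - C)
L(J) = 7 + 4*J (L(J) = 7 - (-4)*J = 7 + 4*J)
L(v(4)) - 2653 = (7 + 4*(1 + 4² - 1*4)) - 2653 = (7 + 4*(1 + 16 - 4)) - 2653 = (7 + 4*13) - 2653 = (7 + 52) - 2653 = 59 - 2653 = -2594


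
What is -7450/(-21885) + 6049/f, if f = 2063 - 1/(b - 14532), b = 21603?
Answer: 208950473863/63849364944 ≈ 3.2726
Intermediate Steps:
f = 14587472/7071 (f = 2063 - 1/(21603 - 14532) = 2063 - 1/7071 = 14587472/7071 ≈ 2063.0)
-7450/(-21885) + 6049/f = -7450/(-21885) + 6049/(14587472/7071) = -7450*(-1/21885) + 6049*(7071/14587472) = 1490/4377 + 42772479/14587472 = 208950473863/63849364944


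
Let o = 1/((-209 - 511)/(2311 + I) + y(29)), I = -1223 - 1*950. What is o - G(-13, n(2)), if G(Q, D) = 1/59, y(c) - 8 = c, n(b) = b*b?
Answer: 626/43129 ≈ 0.014515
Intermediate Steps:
n(b) = b²
I = -2173 (I = -1223 - 950 = -2173)
y(c) = 8 + c
G(Q, D) = 1/59
o = 23/731 (o = 1/((-209 - 511)/(2311 - 2173) + (8 + 29)) = 1/(-720/138 + 37) = 1/(-720*1/138 + 37) = 1/(-120/23 + 37) = 1/(731/23) = 23/731 ≈ 0.031464)
o - G(-13, n(2)) = 23/731 - 1*1/59 = 23/731 - 1/59 = 626/43129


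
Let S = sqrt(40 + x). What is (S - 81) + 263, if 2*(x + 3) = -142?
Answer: 182 + I*sqrt(34) ≈ 182.0 + 5.831*I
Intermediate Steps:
x = -74 (x = -3 + (1/2)*(-142) = -3 - 71 = -74)
S = I*sqrt(34) (S = sqrt(40 - 74) = sqrt(-34) = I*sqrt(34) ≈ 5.8309*I)
(S - 81) + 263 = (I*sqrt(34) - 81) + 263 = (-81 + I*sqrt(34)) + 263 = 182 + I*sqrt(34)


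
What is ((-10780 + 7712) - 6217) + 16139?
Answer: 6854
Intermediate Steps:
((-10780 + 7712) - 6217) + 16139 = (-3068 - 6217) + 16139 = -9285 + 16139 = 6854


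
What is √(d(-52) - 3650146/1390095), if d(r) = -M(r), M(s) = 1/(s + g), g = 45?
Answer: I*√533110854255/463365 ≈ 1.5757*I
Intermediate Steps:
M(s) = 1/(45 + s) (M(s) = 1/(s + 45) = 1/(45 + s))
d(r) = -1/(45 + r)
√(d(-52) - 3650146/1390095) = √(-1/(45 - 52) - 3650146/1390095) = √(-1/(-7) - 3650146*1/1390095) = √(-1*(-⅐) - 3650146/1390095) = √(⅐ - 3650146/1390095) = √(-3451561/1390095) = I*√533110854255/463365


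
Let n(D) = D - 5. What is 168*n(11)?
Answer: 1008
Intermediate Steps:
n(D) = -5 + D
168*n(11) = 168*(-5 + 11) = 168*6 = 1008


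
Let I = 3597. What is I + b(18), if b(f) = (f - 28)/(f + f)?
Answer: 64741/18 ≈ 3596.7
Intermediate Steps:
b(f) = (-28 + f)/(2*f) (b(f) = (-28 + f)/((2*f)) = (-28 + f)*(1/(2*f)) = (-28 + f)/(2*f))
I + b(18) = 3597 + (1/2)*(-28 + 18)/18 = 3597 + (1/2)*(1/18)*(-10) = 3597 - 5/18 = 64741/18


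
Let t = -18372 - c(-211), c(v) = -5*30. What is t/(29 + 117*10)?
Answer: -18222/1199 ≈ -15.198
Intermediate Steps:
c(v) = -150
t = -18222 (t = -18372 - 1*(-150) = -18372 + 150 = -18222)
t/(29 + 117*10) = -18222/(29 + 117*10) = -18222/(29 + 1170) = -18222/1199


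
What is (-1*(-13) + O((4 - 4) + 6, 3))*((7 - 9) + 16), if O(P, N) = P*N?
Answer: 434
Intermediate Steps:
O(P, N) = N*P
(-1*(-13) + O((4 - 4) + 6, 3))*((7 - 9) + 16) = (-1*(-13) + 3*((4 - 4) + 6))*((7 - 9) + 16) = (13 + 3*(0 + 6))*(-2 + 16) = (13 + 3*6)*14 = (13 + 18)*14 = 31*14 = 434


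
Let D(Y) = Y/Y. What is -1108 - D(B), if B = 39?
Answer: -1109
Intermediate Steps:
D(Y) = 1
-1108 - D(B) = -1108 - 1*1 = -1108 - 1 = -1109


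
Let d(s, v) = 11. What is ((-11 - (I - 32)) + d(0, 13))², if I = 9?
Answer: 529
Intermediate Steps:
((-11 - (I - 32)) + d(0, 13))² = ((-11 - (9 - 32)) + 11)² = ((-11 - 1*(-23)) + 11)² = ((-11 + 23) + 11)² = (12 + 11)² = 23² = 529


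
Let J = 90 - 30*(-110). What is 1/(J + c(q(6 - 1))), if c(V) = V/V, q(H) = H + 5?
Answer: 1/3391 ≈ 0.00029490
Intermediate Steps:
q(H) = 5 + H
J = 3390 (J = 90 + 3300 = 3390)
c(V) = 1
1/(J + c(q(6 - 1))) = 1/(3390 + 1) = 1/3391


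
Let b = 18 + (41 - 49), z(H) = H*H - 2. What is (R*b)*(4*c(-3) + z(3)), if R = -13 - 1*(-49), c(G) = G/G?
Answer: 3960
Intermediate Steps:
z(H) = -2 + H**2 (z(H) = H**2 - 2 = -2 + H**2)
c(G) = 1
R = 36 (R = -13 + 49 = 36)
b = 10 (b = 18 - 8 = 10)
(R*b)*(4*c(-3) + z(3)) = (36*10)*(4*1 + (-2 + 3**2)) = 360*(4 + (-2 + 9)) = 360*(4 + 7) = 360*11 = 3960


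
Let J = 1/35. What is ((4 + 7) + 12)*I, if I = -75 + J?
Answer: -60352/35 ≈ -1724.3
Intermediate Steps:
J = 1/35 ≈ 0.028571
I = -2624/35 (I = -75 + 1/35 = -2624/35 ≈ -74.971)
((4 + 7) + 12)*I = ((4 + 7) + 12)*(-2624/35) = (11 + 12)*(-2624/35) = 23*(-2624/35) = -60352/35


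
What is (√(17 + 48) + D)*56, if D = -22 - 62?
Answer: -4704 + 56*√65 ≈ -4252.5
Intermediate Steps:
D = -84
(√(17 + 48) + D)*56 = (√(17 + 48) - 84)*56 = (√65 - 84)*56 = (-84 + √65)*56 = -4704 + 56*√65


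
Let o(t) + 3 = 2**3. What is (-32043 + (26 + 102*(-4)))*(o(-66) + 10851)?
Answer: -352005800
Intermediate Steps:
o(t) = 5 (o(t) = -3 + 2**3 = -3 + 8 = 5)
(-32043 + (26 + 102*(-4)))*(o(-66) + 10851) = (-32043 + (26 + 102*(-4)))*(5 + 10851) = (-32043 + (26 - 408))*10856 = (-32043 - 382)*10856 = -32425*10856 = -352005800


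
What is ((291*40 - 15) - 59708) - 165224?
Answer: -213307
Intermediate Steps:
((291*40 - 15) - 59708) - 165224 = ((11640 - 15) - 59708) - 165224 = (11625 - 59708) - 165224 = -48083 - 165224 = -213307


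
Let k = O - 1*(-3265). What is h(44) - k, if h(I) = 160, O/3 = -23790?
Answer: 68265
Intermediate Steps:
O = -71370 (O = 3*(-23790) = -71370)
k = -68105 (k = -71370 - 1*(-3265) = -71370 + 3265 = -68105)
h(44) - k = 160 - 1*(-68105) = 160 + 68105 = 68265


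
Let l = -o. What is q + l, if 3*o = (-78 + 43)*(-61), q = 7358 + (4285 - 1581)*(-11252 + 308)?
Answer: -88757789/3 ≈ -2.9586e+7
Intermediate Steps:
q = -29585218 (q = 7358 + 2704*(-10944) = 7358 - 29592576 = -29585218)
o = 2135/3 (o = ((-78 + 43)*(-61))/3 = (-35*(-61))/3 = (1/3)*2135 = 2135/3 ≈ 711.67)
l = -2135/3 (l = -1*2135/3 = -2135/3 ≈ -711.67)
q + l = -29585218 - 2135/3 = -88757789/3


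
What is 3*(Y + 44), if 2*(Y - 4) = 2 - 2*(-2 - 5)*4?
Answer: 231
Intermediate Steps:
Y = 33 (Y = 4 + (2 - 2*(-2 - 5)*4)/2 = 4 + (2 - (-14)*4)/2 = 4 + (2 - 2*(-28))/2 = 4 + (2 + 56)/2 = 4 + (½)*58 = 4 + 29 = 33)
3*(Y + 44) = 3*(33 + 44) = 3*77 = 231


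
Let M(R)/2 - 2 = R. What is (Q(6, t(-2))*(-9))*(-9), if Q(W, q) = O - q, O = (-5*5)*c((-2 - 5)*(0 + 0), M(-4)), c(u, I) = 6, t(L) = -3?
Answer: -11907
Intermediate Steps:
M(R) = 4 + 2*R
O = -150 (O = -5*5*6 = -25*6 = -150)
Q(W, q) = -150 - q
(Q(6, t(-2))*(-9))*(-9) = ((-150 - 1*(-3))*(-9))*(-9) = ((-150 + 3)*(-9))*(-9) = -147*(-9)*(-9) = 1323*(-9) = -11907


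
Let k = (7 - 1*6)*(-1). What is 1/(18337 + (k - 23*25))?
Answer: 1/17761 ≈ 5.6303e-5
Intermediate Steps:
k = -1 (k = (7 - 6)*(-1) = 1*(-1) = -1)
1/(18337 + (k - 23*25)) = 1/(18337 + (-1 - 23*25)) = 1/(18337 + (-1 - 575)) = 1/(18337 - 576) = 1/17761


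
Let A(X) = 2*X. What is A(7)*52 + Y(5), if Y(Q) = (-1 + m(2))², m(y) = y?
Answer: 729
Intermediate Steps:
Y(Q) = 1 (Y(Q) = (-1 + 2)² = 1² = 1)
A(7)*52 + Y(5) = (2*7)*52 + 1 = 14*52 + 1 = 728 + 1 = 729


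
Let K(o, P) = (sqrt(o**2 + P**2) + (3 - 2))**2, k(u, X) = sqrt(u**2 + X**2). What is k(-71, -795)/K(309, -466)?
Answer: sqrt(637066)/(1 + sqrt(312637))**2 ≈ 0.0025439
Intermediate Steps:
k(u, X) = sqrt(X**2 + u**2)
K(o, P) = (1 + sqrt(P**2 + o**2))**2 (K(o, P) = (sqrt(P**2 + o**2) + 1)**2 = (1 + sqrt(P**2 + o**2))**2)
k(-71, -795)/K(309, -466) = sqrt((-795)**2 + (-71)**2)/((1 + sqrt((-466)**2 + 309**2))**2) = sqrt(632025 + 5041)/((1 + sqrt(217156 + 95481))**2) = sqrt(637066)/((1 + sqrt(312637))**2) = sqrt(637066)/(1 + sqrt(312637))**2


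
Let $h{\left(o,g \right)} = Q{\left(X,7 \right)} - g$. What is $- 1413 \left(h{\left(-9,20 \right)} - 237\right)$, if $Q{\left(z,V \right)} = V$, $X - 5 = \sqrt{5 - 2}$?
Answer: $353250$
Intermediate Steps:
$X = 5 + \sqrt{3}$ ($X = 5 + \sqrt{5 - 2} = 5 + \sqrt{3} \approx 6.732$)
$h{\left(o,g \right)} = 7 - g$
$- 1413 \left(h{\left(-9,20 \right)} - 237\right) = - 1413 \left(\left(7 - 20\right) - 237\right) = - 1413 \left(-13 - 237\right) = \left(-1413\right) \left(-250\right) = 353250$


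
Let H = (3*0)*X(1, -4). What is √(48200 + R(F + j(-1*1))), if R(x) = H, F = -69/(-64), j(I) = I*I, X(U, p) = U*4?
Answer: 10*√482 ≈ 219.54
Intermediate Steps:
X(U, p) = 4*U
j(I) = I²
F = 69/64 (F = -69*(-1/64) = 69/64 ≈ 1.0781)
H = 0 (H = (3*0)*(4*1) = 0*4 = 0)
R(x) = 0
√(48200 + R(F + j(-1*1))) = √(48200 + 0) = √48200 = 10*√482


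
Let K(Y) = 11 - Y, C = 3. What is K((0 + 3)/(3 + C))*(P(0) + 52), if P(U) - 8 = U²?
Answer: 630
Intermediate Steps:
P(U) = 8 + U²
K((0 + 3)/(3 + C))*(P(0) + 52) = (11 - (0 + 3)/(3 + 3))*((8 + 0²) + 52) = (11 - 3/6)*((8 + 0) + 52) = (11 - 3/6)*(8 + 52) = (11 - 1*½)*60 = (11 - ½)*60 = (21/2)*60 = 630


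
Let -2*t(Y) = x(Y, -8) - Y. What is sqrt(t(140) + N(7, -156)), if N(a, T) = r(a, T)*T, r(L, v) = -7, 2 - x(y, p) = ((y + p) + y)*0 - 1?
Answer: sqrt(4642)/2 ≈ 34.066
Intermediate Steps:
x(y, p) = 3 (x(y, p) = 2 - (((y + p) + y)*0 - 1) = 2 - (((p + y) + y)*0 - 1) = 2 - ((p + 2*y)*0 - 1) = 2 - (0 - 1) = 2 - 1*(-1) = 2 + 1 = 3)
t(Y) = -3/2 + Y/2 (t(Y) = -(3 - Y)/2 = -3/2 + Y/2)
N(a, T) = -7*T
sqrt(t(140) + N(7, -156)) = sqrt((-3/2 + (1/2)*140) - 7*(-156)) = sqrt((-3/2 + 70) + 1092) = sqrt(137/2 + 1092) = sqrt(2321/2) = sqrt(4642)/2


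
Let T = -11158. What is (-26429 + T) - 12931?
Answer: -50518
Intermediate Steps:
(-26429 + T) - 12931 = (-26429 - 11158) - 12931 = -37587 - 12931 = -50518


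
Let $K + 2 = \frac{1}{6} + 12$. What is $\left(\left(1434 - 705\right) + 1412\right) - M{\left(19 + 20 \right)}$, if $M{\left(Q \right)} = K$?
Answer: $\frac{12785}{6} \approx 2130.8$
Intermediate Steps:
$K = \frac{61}{6}$ ($K = -2 + \left(\frac{1}{6} + 12\right) = -2 + \frac{73}{6} = \frac{61}{6} \approx 10.167$)
$M{\left(Q \right)} = \frac{61}{6}$
$\left(\left(1434 - 705\right) + 1412\right) - M{\left(19 + 20 \right)} = \left(\left(1434 - 705\right) + 1412\right) - \frac{61}{6} = \left(729 + 1412\right) - \frac{61}{6} = 2141 - \frac{61}{6} = \frac{12785}{6}$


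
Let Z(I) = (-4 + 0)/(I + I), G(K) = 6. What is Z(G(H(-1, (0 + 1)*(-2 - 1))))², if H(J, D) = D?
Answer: ⅑ ≈ 0.11111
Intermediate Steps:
Z(I) = -2/I (Z(I) = -4*1/(2*I) = -2/I)
Z(G(H(-1, (0 + 1)*(-2 - 1))))² = (-2/6)² = (-2*⅙)² = (-⅓)² = ⅑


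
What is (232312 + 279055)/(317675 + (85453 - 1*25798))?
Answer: 511367/377330 ≈ 1.3552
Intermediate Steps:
(232312 + 279055)/(317675 + (85453 - 1*25798)) = 511367/(317675 + (85453 - 25798)) = 511367/(317675 + 59655) = 511367/377330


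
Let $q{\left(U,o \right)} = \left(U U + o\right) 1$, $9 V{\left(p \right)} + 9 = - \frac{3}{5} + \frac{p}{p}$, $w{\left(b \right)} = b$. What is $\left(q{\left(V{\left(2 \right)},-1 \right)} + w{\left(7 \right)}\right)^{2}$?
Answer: $\frac{195972001}{4100625} \approx 47.791$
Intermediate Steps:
$V{\left(p \right)} = - \frac{43}{45}$ ($V{\left(p \right)} = -1 + \frac{- \frac{3}{5} + \frac{p}{p}}{9} = -1 + \frac{\left(-3\right) \frac{1}{5} + 1}{9} = -1 + \frac{- \frac{3}{5} + 1}{9} = -1 + \frac{1}{9} \cdot \frac{2}{5} = -1 + \frac{2}{45} = - \frac{43}{45}$)
$q{\left(U,o \right)} = o + U^{2}$ ($q{\left(U,o \right)} = \left(U^{2} + o\right) 1 = \left(o + U^{2}\right) 1 = o + U^{2}$)
$\left(q{\left(V{\left(2 \right)},-1 \right)} + w{\left(7 \right)}\right)^{2} = \left(\left(-1 + \left(- \frac{43}{45}\right)^{2}\right) + 7\right)^{2} = \left(\left(-1 + \frac{1849}{2025}\right) + 7\right)^{2} = \left(- \frac{176}{2025} + 7\right)^{2} = \left(\frac{13999}{2025}\right)^{2} = \frac{195972001}{4100625}$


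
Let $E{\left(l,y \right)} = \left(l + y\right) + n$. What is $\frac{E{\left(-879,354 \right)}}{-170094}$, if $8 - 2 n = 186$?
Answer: $\frac{307}{85047} \approx 0.0036098$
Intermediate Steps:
$n = -89$ ($n = 4 - 93 = -89$)
$E{\left(l,y \right)} = -89 + l + y$ ($E{\left(l,y \right)} = \left(l + y\right) - 89 = -89 + l + y$)
$\frac{E{\left(-879,354 \right)}}{-170094} = \frac{-89 - 879 + 354}{-170094} = \left(-614\right) \left(- \frac{1}{170094}\right) = \frac{307}{85047}$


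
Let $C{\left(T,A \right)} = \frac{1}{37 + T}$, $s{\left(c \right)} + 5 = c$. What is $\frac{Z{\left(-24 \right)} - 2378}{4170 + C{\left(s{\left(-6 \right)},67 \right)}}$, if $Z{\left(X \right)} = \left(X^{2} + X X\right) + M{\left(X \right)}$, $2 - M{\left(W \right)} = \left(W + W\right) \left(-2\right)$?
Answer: $- \frac{34320}{108421} \approx -0.31654$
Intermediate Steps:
$s{\left(c \right)} = -5 + c$
$M{\left(W \right)} = 2 + 4 W$ ($M{\left(W \right)} = 2 - \left(W + W\right) \left(-2\right) = 2 - 2 W \left(-2\right) = 2 - - 4 W = 2 + 4 W$)
$Z{\left(X \right)} = 2 + 2 X^{2} + 4 X$ ($Z{\left(X \right)} = \left(X^{2} + X X\right) + \left(2 + 4 X\right) = \left(X^{2} + X^{2}\right) + \left(2 + 4 X\right) = 2 X^{2} + \left(2 + 4 X\right) = 2 + 2 X^{2} + 4 X$)
$\frac{Z{\left(-24 \right)} - 2378}{4170 + C{\left(s{\left(-6 \right)},67 \right)}} = \frac{\left(2 + 2 \left(-24\right)^{2} + 4 \left(-24\right)\right) - 2378}{4170 + \frac{1}{37 - 11}} = \frac{\left(2 + 2 \cdot 576 - 96\right) - 2378}{4170 + \frac{1}{37 - 11}} = \frac{\left(2 + 1152 - 96\right) - 2378}{4170 + \frac{1}{26}} = \frac{1058 - 2378}{4170 + \frac{1}{26}} = - \frac{1320}{\frac{108421}{26}} = \left(-1320\right) \frac{26}{108421} = - \frac{34320}{108421}$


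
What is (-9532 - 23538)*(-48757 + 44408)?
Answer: 143821430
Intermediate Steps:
(-9532 - 23538)*(-48757 + 44408) = -33070*(-4349) = 143821430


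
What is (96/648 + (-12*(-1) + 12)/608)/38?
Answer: 385/77976 ≈ 0.0049374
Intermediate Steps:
(96/648 + (-12*(-1) + 12)/608)/38 = (96*(1/648) + (12 + 12)*(1/608))/38 = (4/27 + 24*(1/608))/38 = (4/27 + 3/76)/38 = (1/38)*(385/2052) = 385/77976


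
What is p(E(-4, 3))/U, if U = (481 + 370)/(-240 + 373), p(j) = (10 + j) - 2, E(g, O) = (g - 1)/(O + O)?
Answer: 5719/5106 ≈ 1.1201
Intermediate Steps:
E(g, O) = (-1 + g)/(2*O) (E(g, O) = (-1 + g)/((2*O)) = (-1 + g)*(1/(2*O)) = (-1 + g)/(2*O))
p(j) = 8 + j
U = 851/133 ≈ 6.3985
p(E(-4, 3))/U = (8 + (1/2)*(-1 - 4)/3)/(851/133) = (8 + (1/2)*(1/3)*(-5))*(133/851) = (8 - 5/6)*(133/851) = (43/6)*(133/851) = 5719/5106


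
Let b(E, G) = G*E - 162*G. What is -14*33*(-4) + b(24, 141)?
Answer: -17610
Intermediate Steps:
b(E, G) = -162*G + E*G (b(E, G) = E*G - 162*G = -162*G + E*G)
-14*33*(-4) + b(24, 141) = -14*33*(-4) + 141*(-162 + 24) = -462*(-4) + 141*(-138) = 1848 - 19458 = -17610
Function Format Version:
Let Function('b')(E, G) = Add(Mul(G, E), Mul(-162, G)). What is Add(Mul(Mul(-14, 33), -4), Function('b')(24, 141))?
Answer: -17610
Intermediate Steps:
Function('b')(E, G) = Add(Mul(-162, G), Mul(E, G)) (Function('b')(E, G) = Add(Mul(E, G), Mul(-162, G)) = Add(Mul(-162, G), Mul(E, G)))
Add(Mul(Mul(-14, 33), -4), Function('b')(24, 141)) = Add(Mul(Mul(-14, 33), -4), Mul(141, Add(-162, 24))) = Add(Mul(-462, -4), Mul(141, -138)) = Add(1848, -19458) = -17610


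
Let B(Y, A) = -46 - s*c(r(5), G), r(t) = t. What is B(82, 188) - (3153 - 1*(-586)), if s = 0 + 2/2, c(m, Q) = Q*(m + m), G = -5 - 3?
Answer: -3705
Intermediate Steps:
G = -8
c(m, Q) = 2*Q*m (c(m, Q) = Q*(2*m) = 2*Q*m)
s = 1 (s = 0 + 2*(½) = 0 + 1 = 1)
B(Y, A) = 34 (B(Y, A) = -46 - 2*(-8)*5 = -46 - (-80) = -46 - 1*(-80) = -46 + 80 = 34)
B(82, 188) - (3153 - 1*(-586)) = 34 - (3153 - 1*(-586)) = 34 - (3153 + 586) = 34 - 1*3739 = 34 - 3739 = -3705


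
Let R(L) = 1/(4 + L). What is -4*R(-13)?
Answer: 4/9 ≈ 0.44444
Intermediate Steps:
-4*R(-13) = -4/(4 - 13) = -4/(-9) = -4*(-1/9) = 4/9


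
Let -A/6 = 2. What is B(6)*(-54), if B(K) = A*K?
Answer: 3888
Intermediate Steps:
A = -12 (A = -6*2 = -12)
B(K) = -12*K
B(6)*(-54) = -12*6*(-54) = -72*(-54) = 3888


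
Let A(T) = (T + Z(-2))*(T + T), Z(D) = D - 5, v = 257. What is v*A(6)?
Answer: -3084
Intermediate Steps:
Z(D) = -5 + D
A(T) = 2*T*(-7 + T) (A(T) = (T + (-5 - 2))*(T + T) = (T - 7)*(2*T) = (-7 + T)*(2*T) = 2*T*(-7 + T))
v*A(6) = 257*(2*6*(-7 + 6)) = 257*(2*6*(-1)) = 257*(-12) = -3084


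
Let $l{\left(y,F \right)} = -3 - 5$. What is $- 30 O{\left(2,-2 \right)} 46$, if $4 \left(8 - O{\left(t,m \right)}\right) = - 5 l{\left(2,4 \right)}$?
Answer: $2760$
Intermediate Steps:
$l{\left(y,F \right)} = -8$
$O{\left(t,m \right)} = -2$ ($O{\left(t,m \right)} = 8 - \frac{\left(-5\right) \left(-8\right)}{4} = 8 - 10 = -2$)
$- 30 O{\left(2,-2 \right)} 46 = \left(-30\right) \left(-2\right) 46 = 60 \cdot 46 = 2760$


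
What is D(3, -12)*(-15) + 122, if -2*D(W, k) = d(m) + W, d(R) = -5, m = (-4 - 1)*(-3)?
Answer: 107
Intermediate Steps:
m = 15 (m = -5*(-3) = 15)
D(W, k) = 5/2 - W/2 (D(W, k) = -(-5 + W)/2 = 5/2 - W/2)
D(3, -12)*(-15) + 122 = (5/2 - 1/2*3)*(-15) + 122 = (5/2 - 3/2)*(-15) + 122 = 1*(-15) + 122 = -15 + 122 = 107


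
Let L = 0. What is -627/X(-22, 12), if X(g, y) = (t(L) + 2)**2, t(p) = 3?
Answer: -627/25 ≈ -25.080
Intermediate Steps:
X(g, y) = 25 (X(g, y) = (3 + 2)**2 = 5**2 = 25)
-627/X(-22, 12) = -627/25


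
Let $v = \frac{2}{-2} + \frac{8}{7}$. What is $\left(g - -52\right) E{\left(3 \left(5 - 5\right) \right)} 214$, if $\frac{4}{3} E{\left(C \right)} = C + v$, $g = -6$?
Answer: $\frac{7383}{7} \approx 1054.7$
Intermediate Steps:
$v = \frac{1}{7}$ ($v = 2 \left(- \frac{1}{2}\right) + 8 \cdot \frac{1}{7} = -1 + \frac{8}{7} = \frac{1}{7} \approx 0.14286$)
$E{\left(C \right)} = \frac{3}{28} + \frac{3 C}{4}$ ($E{\left(C \right)} = \frac{3 \left(C + \frac{1}{7}\right)}{4} = \frac{3 \left(\frac{1}{7} + C\right)}{4} = \frac{3}{28} + \frac{3 C}{4}$)
$\left(g - -52\right) E{\left(3 \left(5 - 5\right) \right)} 214 = \left(-6 - -52\right) \left(\frac{3}{28} + \frac{3 \cdot 3 \left(5 - 5\right)}{4}\right) 214 = \left(-6 + 52\right) \left(\frac{3}{28} + \frac{3 \cdot 3 \cdot 0}{4}\right) 214 = 46 \left(\frac{3}{28} + \frac{3}{4} \cdot 0\right) 214 = 46 \left(\frac{3}{28} + 0\right) 214 = 46 \cdot \frac{3}{28} \cdot 214 = \frac{69}{14} \cdot 214 = \frac{7383}{7}$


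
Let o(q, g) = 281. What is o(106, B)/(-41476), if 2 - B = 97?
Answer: -281/41476 ≈ -0.0067750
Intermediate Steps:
B = -95 (B = 2 - 1*97 = 2 - 97 = -95)
o(106, B)/(-41476) = 281/(-41476) = 281*(-1/41476) = -281/41476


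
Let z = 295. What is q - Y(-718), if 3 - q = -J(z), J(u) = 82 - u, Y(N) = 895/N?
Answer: -149885/718 ≈ -208.75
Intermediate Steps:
q = -210 (q = 3 - (-1)*(82 - 1*295) = 3 - (-1)*(82 - 295) = 3 - (-1)*(-213) = 3 - 1*213 = 3 - 213 = -210)
q - Y(-718) = -210 - 895/(-718) = -210 - 895*(-1)/718 = -210 - 1*(-895/718) = -210 + 895/718 = -149885/718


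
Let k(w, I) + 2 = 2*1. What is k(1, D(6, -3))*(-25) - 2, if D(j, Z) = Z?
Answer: -2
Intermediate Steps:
k(w, I) = 0 (k(w, I) = -2 + 2*1 = -2 + 2 = 0)
k(1, D(6, -3))*(-25) - 2 = 0*(-25) - 2 = 0 - 2 = -2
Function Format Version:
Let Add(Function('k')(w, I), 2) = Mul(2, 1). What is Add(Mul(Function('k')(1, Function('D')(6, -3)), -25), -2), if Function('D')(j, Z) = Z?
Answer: -2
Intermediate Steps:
Function('k')(w, I) = 0 (Function('k')(w, I) = Add(-2, Mul(2, 1)) = Add(-2, 2) = 0)
Add(Mul(Function('k')(1, Function('D')(6, -3)), -25), -2) = Add(Mul(0, -25), -2) = Add(0, -2) = -2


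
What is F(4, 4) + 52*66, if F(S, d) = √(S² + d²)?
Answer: 3432 + 4*√2 ≈ 3437.7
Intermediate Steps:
F(4, 4) + 52*66 = √(4² + 4²) + 52*66 = √(16 + 16) + 3432 = √32 + 3432 = 4*√2 + 3432 = 3432 + 4*√2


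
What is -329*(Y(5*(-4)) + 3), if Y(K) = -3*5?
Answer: 3948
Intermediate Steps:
Y(K) = -15
-329*(Y(5*(-4)) + 3) = -329*(-15 + 3) = -329*(-12) = -47*(-84) = 3948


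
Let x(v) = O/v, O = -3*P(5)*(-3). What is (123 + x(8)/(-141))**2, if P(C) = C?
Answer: 2137490289/141376 ≈ 15119.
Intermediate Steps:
O = 45 (O = -3*5*(-3) = -15*(-3) = 45)
x(v) = 45/v
(123 + x(8)/(-141))**2 = (123 + (45/8)/(-141))**2 = (123 + (45*(1/8))*(-1/141))**2 = (123 + (45/8)*(-1/141))**2 = (123 - 15/376)**2 = (46233/376)**2 = 2137490289/141376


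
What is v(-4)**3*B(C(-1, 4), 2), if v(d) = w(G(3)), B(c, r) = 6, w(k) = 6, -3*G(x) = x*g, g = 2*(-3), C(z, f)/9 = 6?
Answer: 1296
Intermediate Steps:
C(z, f) = 54 (C(z, f) = 9*6 = 54)
g = -6
G(x) = 2*x (G(x) = -x*(-6)/3 = -(-2)*x = 2*x)
v(d) = 6
v(-4)**3*B(C(-1, 4), 2) = 6**3*6 = 216*6 = 1296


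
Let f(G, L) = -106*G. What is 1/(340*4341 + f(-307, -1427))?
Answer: 1/1508482 ≈ 6.6292e-7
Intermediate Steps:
1/(340*4341 + f(-307, -1427)) = 1/(340*4341 - 106*(-307)) = 1/(1475940 + 32542) = 1/1508482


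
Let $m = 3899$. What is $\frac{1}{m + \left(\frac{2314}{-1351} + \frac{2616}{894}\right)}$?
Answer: $\frac{201299}{785109051} \approx 0.0002564$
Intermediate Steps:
$\frac{1}{m + \left(\frac{2314}{-1351} + \frac{2616}{894}\right)} = \frac{1}{3899 + \left(\frac{2314}{-1351} + \frac{2616}{894}\right)} = \frac{1}{3899 + \left(2314 \left(- \frac{1}{1351}\right) + 2616 \cdot \frac{1}{894}\right)} = \frac{1}{3899 + \left(- \frac{2314}{1351} + \frac{436}{149}\right)} = \frac{1}{3899 + \frac{244250}{201299}} = \frac{1}{\frac{785109051}{201299}} = \frac{201299}{785109051}$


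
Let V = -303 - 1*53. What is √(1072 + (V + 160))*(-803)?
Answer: -1606*√219 ≈ -23767.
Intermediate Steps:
V = -356 (V = -303 - 53 = -356)
√(1072 + (V + 160))*(-803) = √(1072 + (-356 + 160))*(-803) = √(1072 - 196)*(-803) = √876*(-803) = (2*√219)*(-803) = -1606*√219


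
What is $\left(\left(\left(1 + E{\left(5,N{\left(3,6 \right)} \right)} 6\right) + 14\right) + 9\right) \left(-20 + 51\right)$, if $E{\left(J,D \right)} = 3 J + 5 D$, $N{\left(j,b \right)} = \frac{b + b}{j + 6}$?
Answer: $4774$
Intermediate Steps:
$N{\left(j,b \right)} = \frac{2 b}{6 + j}$
$\left(\left(\left(1 + E{\left(5,N{\left(3,6 \right)} \right)} 6\right) + 14\right) + 9\right) \left(-20 + 51\right) = \left(\left(\left(1 + \left(3 \cdot 5 + 5 \cdot 2 \cdot 6 \frac{1}{6 + 3}\right) 6\right) + 14\right) + 9\right) \left(-20 + 51\right) = \left(\left(\left(1 + \left(15 + 5 \cdot 2 \cdot 6 \cdot \frac{1}{9}\right) 6\right) + 14\right) + 9\right) 31 = \left(\left(\left(1 + \left(15 + 5 \cdot \frac{4}{3}\right) 6\right) + 14\right) + 9\right) 31 = \left(\left(\left(1 + \left(15 + \frac{20}{3}\right) 6\right) + 14\right) + 9\right) 31 = \left(\left(\left(1 + \frac{65}{3} \cdot 6\right) + 14\right) + 9\right) 31 = \left(\left(\left(1 + 130\right) + 14\right) + 9\right) 31 = \left(\left(131 + 14\right) + 9\right) 31 = \left(145 + 9\right) 31 = 154 \cdot 31 = 4774$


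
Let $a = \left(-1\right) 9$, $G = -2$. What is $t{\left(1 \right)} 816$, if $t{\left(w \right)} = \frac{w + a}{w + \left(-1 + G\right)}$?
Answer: $3264$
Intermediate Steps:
$a = -9$
$t{\left(w \right)} = \frac{-9 + w}{-3 + w}$ ($t{\left(w \right)} = \frac{w - 9}{w - 3} = \frac{-9 + w}{w - 3} = \frac{-9 + w}{-3 + w}$)
$t{\left(1 \right)} 816 = \frac{-9 + 1}{-3 + 1} \cdot 816 = \frac{1}{-2} \left(-8\right) 816 = \left(- \frac{1}{2}\right) \left(-8\right) 816 = 4 \cdot 816 = 3264$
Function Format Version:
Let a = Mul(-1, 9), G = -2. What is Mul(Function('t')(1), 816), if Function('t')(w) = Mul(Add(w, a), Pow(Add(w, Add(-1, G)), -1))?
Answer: 3264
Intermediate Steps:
a = -9
Function('t')(w) = Mul(Pow(Add(-3, w), -1), Add(-9, w)) (Function('t')(w) = Mul(Add(w, -9), Pow(Add(w, Add(-1, -2)), -1)) = Mul(Add(-9, w), Pow(Add(w, -3), -1)) = Mul(Add(-9, w), Pow(Add(-3, w), -1)) = Mul(Pow(Add(-3, w), -1), Add(-9, w)))
Mul(Function('t')(1), 816) = Mul(Mul(Pow(Add(-3, 1), -1), Add(-9, 1)), 816) = Mul(Mul(Pow(-2, -1), -8), 816) = Mul(Mul(Rational(-1, 2), -8), 816) = Mul(4, 816) = 3264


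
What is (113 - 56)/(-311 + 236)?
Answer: -19/25 ≈ -0.76000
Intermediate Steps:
(113 - 56)/(-311 + 236) = 57/(-75) = 57*(-1/75) = -19/25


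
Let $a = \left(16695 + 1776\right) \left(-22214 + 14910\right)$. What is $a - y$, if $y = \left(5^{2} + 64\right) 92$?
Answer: $-134920372$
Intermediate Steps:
$y = 8188$ ($y = \left(25 + 64\right) 92 = 89 \cdot 92 = 8188$)
$a = -134912184$ ($a = 18471 \left(-7304\right) = -134912184$)
$a - y = -134912184 - 8188 = -134920372$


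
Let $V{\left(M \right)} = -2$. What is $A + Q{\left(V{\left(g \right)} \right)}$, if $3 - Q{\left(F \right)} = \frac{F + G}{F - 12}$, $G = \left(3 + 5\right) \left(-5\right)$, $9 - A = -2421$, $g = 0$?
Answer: $2430$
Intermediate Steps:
$A = 2430$ ($A = 9 - -2421 = 9 + 2421 = 2430$)
$G = -40$ ($G = 8 \left(-5\right) = -40$)
$Q{\left(F \right)} = 3 - \frac{-40 + F}{-12 + F}$ ($Q{\left(F \right)} = 3 - \frac{F - 40}{F - 12} = 3 - \frac{-40 + F}{-12 + F}$)
$A + Q{\left(V{\left(g \right)} \right)} = 2430 + \frac{2 \left(2 - 2\right)}{-12 - 2} = 2430 + 2 \frac{1}{-14} \cdot 0 = 2430 + 2 \left(- \frac{1}{14}\right) 0 = 2430 + 0 = 2430$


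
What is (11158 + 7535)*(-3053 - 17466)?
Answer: -383561667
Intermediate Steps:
(11158 + 7535)*(-3053 - 17466) = 18693*(-20519) = -383561667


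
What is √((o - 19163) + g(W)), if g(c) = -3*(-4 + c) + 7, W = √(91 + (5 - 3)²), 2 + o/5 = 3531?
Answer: √(-1499 - 3*√95) ≈ 39.093*I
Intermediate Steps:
o = 17645 (o = -10 + 5*3531 = -10 + 17655 = 17645)
W = √95 (W = √(91 + 2²) = √(91 + 4) = √95 ≈ 9.7468)
g(c) = 19 - 3*c (g(c) = (12 - 3*c) + 7 = 19 - 3*c)
√((o - 19163) + g(W)) = √((17645 - 19163) + (19 - 3*√95)) = √(-1518 + (19 - 3*√95)) = √(-1499 - 3*√95)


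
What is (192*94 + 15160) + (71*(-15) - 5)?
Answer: 32138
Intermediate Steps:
(192*94 + 15160) + (71*(-15) - 5) = (18048 + 15160) + (-1065 - 5) = 33208 - 1070 = 32138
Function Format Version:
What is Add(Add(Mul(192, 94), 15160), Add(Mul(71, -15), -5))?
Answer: 32138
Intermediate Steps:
Add(Add(Mul(192, 94), 15160), Add(Mul(71, -15), -5)) = Add(Add(18048, 15160), Add(-1065, -5)) = Add(33208, -1070) = 32138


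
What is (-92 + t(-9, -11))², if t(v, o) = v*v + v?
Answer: 400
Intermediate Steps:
t(v, o) = v + v² (t(v, o) = v² + v = v + v²)
(-92 + t(-9, -11))² = (-92 - 9*(1 - 9))² = (-92 - 9*(-8))² = (-92 + 72)² = (-20)² = 400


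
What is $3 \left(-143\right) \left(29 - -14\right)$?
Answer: $-18447$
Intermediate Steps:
$3 \left(-143\right) \left(29 - -14\right) = - 429 \left(29 + 14\right) = \left(-429\right) 43 = -18447$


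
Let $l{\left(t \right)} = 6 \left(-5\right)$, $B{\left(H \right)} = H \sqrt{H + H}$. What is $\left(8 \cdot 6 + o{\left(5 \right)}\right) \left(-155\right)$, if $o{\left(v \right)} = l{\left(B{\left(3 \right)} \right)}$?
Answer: $-2790$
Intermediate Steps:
$B{\left(H \right)} = \sqrt{2} H^{\frac{3}{2}}$ ($B{\left(H \right)} = H \sqrt{2 H} = H \sqrt{2} \sqrt{H} = \sqrt{2} H^{\frac{3}{2}}$)
$l{\left(t \right)} = -30$
$o{\left(v \right)} = -30$
$\left(8 \cdot 6 + o{\left(5 \right)}\right) \left(-155\right) = \left(8 \cdot 6 - 30\right) \left(-155\right) = \left(48 - 30\right) \left(-155\right) = 18 \left(-155\right) = -2790$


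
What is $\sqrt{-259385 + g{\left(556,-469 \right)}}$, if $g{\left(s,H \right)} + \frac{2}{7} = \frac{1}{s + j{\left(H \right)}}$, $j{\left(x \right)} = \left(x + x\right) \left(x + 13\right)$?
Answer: $\frac{i \sqrt{582834330566857677}}{1498994} \approx 509.3 i$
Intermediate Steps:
$j{\left(x \right)} = 2 x \left(13 + x\right)$
$g{\left(s,H \right)} = - \frac{2}{7} + \frac{1}{s + 2 H \left(13 + H\right)}$
$\sqrt{-259385 + g{\left(556,-469 \right)}} = \sqrt{-259385 + \frac{7 - 1112 - - 1876 \left(13 - 469\right)}{7 \left(556 + 2 \left(-469\right) \left(13 - 469\right)\right)}} = \sqrt{-259385 + \frac{7 - 1112 - \left(-1876\right) \left(-456\right)}{7 \left(556 + 2 \left(-469\right) \left(-456\right)\right)}} = \sqrt{-259385 + \frac{7 - 1112 - 855456}{7 \left(556 + 427728\right)}} = \sqrt{-259385 + \frac{1}{7} \cdot \frac{1}{428284} \left(-856561\right)} = \sqrt{-259385 - \frac{856561}{2997988}} = \sqrt{- \frac{777633973941}{2997988}} = \frac{i \sqrt{582834330566857677}}{1498994}$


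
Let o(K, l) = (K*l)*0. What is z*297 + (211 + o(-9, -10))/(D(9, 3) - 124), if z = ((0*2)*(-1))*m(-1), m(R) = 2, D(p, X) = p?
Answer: -211/115 ≈ -1.8348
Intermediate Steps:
o(K, l) = 0
z = 0 (z = ((0*2)*(-1))*2 = (0*(-1))*2 = 0*2 = 0)
z*297 + (211 + o(-9, -10))/(D(9, 3) - 124) = 0*297 + (211 + 0)/(9 - 124) = 0 + 211/(-115) = 0 + 211*(-1/115) = 0 - 211/115 = -211/115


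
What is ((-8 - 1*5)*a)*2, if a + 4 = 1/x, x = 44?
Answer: 2275/22 ≈ 103.41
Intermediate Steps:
a = -175/44 (a = -4 + 1/44 = -175/44 ≈ -3.9773)
((-8 - 1*5)*a)*2 = ((-8 - 1*5)*(-175/44))*2 = ((-8 - 5)*(-175/44))*2 = -13*(-175/44)*2 = (2275/44)*2 = 2275/22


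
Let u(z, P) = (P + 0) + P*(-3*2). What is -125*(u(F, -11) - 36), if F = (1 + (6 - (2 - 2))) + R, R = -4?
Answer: -2375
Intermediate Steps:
F = 3 (F = (1 + (6 - (2 - 2))) - 4 = (1 + (6 - 1*0)) - 4 = (1 + (6 + 0)) - 4 = (1 + 6) - 4 = 7 - 4 = 3)
u(z, P) = -5*P (u(z, P) = P + P*(-6) = P - 6*P = -5*P)
-125*(u(F, -11) - 36) = -125*(-5*(-11) - 36) = -125*(55 - 36) = -125*19 = -2375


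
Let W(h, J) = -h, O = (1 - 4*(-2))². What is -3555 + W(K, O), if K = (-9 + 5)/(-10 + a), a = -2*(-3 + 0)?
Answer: -3556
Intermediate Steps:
O = 81 (O = (1 + 8)² = 9² = 81)
a = 6 (a = -2*(-3) = 6)
K = 1 (K = (-9 + 5)/(-10 + 6) = -4/(-4) = -4*(-¼) = 1)
-3555 + W(K, O) = -3555 - 1*1 = -3555 - 1 = -3556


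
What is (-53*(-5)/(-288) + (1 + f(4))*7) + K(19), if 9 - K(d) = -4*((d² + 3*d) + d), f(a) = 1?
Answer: 509783/288 ≈ 1770.1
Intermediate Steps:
K(d) = 9 + 4*d² + 16*d (K(d) = 9 - (-4)*((d² + 3*d) + d) = 9 - (-4)*(d² + 4*d) = 9 - (-16*d - 4*d²) = 9 + (4*d² + 16*d) = 9 + 4*d² + 16*d)
(-53*(-5)/(-288) + (1 + f(4))*7) + K(19) = (-53*(-5)/(-288) + (1 + 1)*7) + (9 + 4*19² + 16*19) = (265*(-1/288) + 2*7) + (9 + 4*361 + 304) = (-265/288 + 14) + (9 + 1444 + 304) = 3767/288 + 1757 = 509783/288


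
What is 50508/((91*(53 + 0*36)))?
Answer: 50508/4823 ≈ 10.472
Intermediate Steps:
50508/((91*(53 + 0*36))) = 50508/((91*(53 + 0))) = 50508/((91*53)) = 50508/4823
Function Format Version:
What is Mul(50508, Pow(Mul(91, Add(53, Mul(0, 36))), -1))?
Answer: Rational(50508, 4823) ≈ 10.472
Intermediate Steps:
Mul(50508, Pow(Mul(91, Add(53, Mul(0, 36))), -1)) = Mul(50508, Pow(Mul(91, Add(53, 0)), -1)) = Mul(50508, Pow(Mul(91, 53), -1)) = Mul(50508, Pow(4823, -1)) = Mul(50508, Rational(1, 4823)) = Rational(50508, 4823)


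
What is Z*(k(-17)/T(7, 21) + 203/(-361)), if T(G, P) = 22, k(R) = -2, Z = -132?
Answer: 31128/361 ≈ 86.227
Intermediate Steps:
Z*(k(-17)/T(7, 21) + 203/(-361)) = -132*(-2/22 + 203/(-361)) = -132*(-2*1/22 + 203*(-1/361)) = -132*(-1/11 - 203/361) = -132*(-2594/3971) = 31128/361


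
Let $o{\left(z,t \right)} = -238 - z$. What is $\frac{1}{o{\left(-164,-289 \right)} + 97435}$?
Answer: $\frac{1}{97361} \approx 1.0271 \cdot 10^{-5}$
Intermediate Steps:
$\frac{1}{o{\left(-164,-289 \right)} + 97435} = \frac{1}{\left(-238 - -164\right) + 97435} = \frac{1}{\left(-238 + 164\right) + 97435} = \frac{1}{-74 + 97435} = \frac{1}{97361}$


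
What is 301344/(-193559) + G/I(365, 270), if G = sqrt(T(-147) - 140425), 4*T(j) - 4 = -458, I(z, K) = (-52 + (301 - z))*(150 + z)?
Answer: -301344/193559 - I*sqrt(562154)/119480 ≈ -1.5569 - 0.0062753*I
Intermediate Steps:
I(z, K) = (150 + z)*(249 - z) (I(z, K) = (249 - z)*(150 + z) = (150 + z)*(249 - z))
T(j) = -227/2 (T(j) = 1 + (1/4)*(-458) = 1 - 229/2 = -227/2)
G = I*sqrt(562154)/2 (G = sqrt(-227/2 - 140425) = sqrt(-281077/2) = I*sqrt(562154)/2 ≈ 374.88*I)
301344/(-193559) + G/I(365, 270) = 301344/(-193559) + (I*sqrt(562154)/2)/(37350 - 1*365**2 + 99*365) = 301344*(-1/193559) + (I*sqrt(562154)/2)/(37350 - 1*133225 + 36135) = -301344/193559 + (I*sqrt(562154)/2)/(37350 - 133225 + 36135) = -301344/193559 + (I*sqrt(562154)/2)/(-59740) = -301344/193559 + (I*sqrt(562154)/2)*(-1/59740) = -301344/193559 - I*sqrt(562154)/119480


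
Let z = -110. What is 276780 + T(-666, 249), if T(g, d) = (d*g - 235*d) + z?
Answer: 52321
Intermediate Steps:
T(g, d) = -110 - 235*d + d*g (T(g, d) = (d*g - 235*d) - 110 = (-235*d + d*g) - 110 = -110 - 235*d + d*g)
276780 + T(-666, 249) = 276780 + (-110 - 235*249 + 249*(-666)) = 276780 + (-110 - 58515 - 165834) = 276780 - 224459 = 52321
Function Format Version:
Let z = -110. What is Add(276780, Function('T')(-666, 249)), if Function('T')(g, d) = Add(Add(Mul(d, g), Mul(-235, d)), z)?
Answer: 52321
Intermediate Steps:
Function('T')(g, d) = Add(-110, Mul(-235, d), Mul(d, g)) (Function('T')(g, d) = Add(Add(Mul(d, g), Mul(-235, d)), -110) = Add(Add(Mul(-235, d), Mul(d, g)), -110) = Add(-110, Mul(-235, d), Mul(d, g)))
Add(276780, Function('T')(-666, 249)) = Add(276780, Add(-110, Mul(-235, 249), Mul(249, -666))) = Add(276780, Add(-110, -58515, -165834)) = Add(276780, -224459) = 52321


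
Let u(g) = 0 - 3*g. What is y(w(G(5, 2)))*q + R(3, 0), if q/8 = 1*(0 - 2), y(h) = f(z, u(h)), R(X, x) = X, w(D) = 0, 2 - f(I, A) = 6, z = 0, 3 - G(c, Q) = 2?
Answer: 67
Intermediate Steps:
u(g) = -3*g
G(c, Q) = 1 (G(c, Q) = 3 - 1*2 = 3 - 2 = 1)
f(I, A) = -4 (f(I, A) = 2 - 1*6 = 2 - 6 = -4)
y(h) = -4
q = -16 (q = 8*(1*(0 - 2)) = 8*(1*(-2)) = 8*(-2) = -16)
y(w(G(5, 2)))*q + R(3, 0) = -4*(-16) + 3 = 64 + 3 = 67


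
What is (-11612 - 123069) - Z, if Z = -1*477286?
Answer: 342605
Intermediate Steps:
Z = -477286
(-11612 - 123069) - Z = (-11612 - 123069) - 1*(-477286) = -134681 + 477286 = 342605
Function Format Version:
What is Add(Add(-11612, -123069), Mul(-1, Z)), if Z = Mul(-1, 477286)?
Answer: 342605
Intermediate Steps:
Z = -477286
Add(Add(-11612, -123069), Mul(-1, Z)) = Add(Add(-11612, -123069), Mul(-1, -477286)) = Add(-134681, 477286) = 342605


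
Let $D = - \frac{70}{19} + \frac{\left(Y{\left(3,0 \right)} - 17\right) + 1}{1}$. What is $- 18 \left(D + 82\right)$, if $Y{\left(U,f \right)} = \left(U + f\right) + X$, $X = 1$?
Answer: $- \frac{22680}{19} \approx -1193.7$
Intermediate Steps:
$Y{\left(U,f \right)} = 1 + U + f$ ($Y{\left(U,f \right)} = \left(U + f\right) + 1 = 1 + U + f$)
$D = - \frac{298}{19}$ ($D = - \frac{70}{19} + \frac{\left(\left(1 + 3 + 0\right) - 17\right) + 1}{1} = \left(-70\right) \frac{1}{19} + \left(\left(4 - 17\right) + 1\right) 1 = - \frac{70}{19} + \left(-13 + 1\right) 1 = - \frac{70}{19} - 12 = - \frac{298}{19} \approx -15.684$)
$- 18 \left(D + 82\right) = - 18 \left(- \frac{298}{19} + 82\right) = \left(-18\right) \frac{1260}{19} = - \frac{22680}{19}$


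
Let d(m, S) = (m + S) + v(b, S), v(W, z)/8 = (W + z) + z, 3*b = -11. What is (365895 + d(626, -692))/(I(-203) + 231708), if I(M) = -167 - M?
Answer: 62599/40896 ≈ 1.5307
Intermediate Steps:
b = -11/3 (b = (1/3)*(-11) = -11/3 ≈ -3.6667)
v(W, z) = 8*W + 16*z (v(W, z) = 8*((W + z) + z) = 8*(W + 2*z) = 8*W + 16*z)
d(m, S) = -88/3 + m + 17*S (d(m, S) = (m + S) + (8*(-11/3) + 16*S) = (S + m) + (-88/3 + 16*S) = -88/3 + m + 17*S)
(365895 + d(626, -692))/(I(-203) + 231708) = (365895 + (-88/3 + 626 + 17*(-692)))/((-167 - 1*(-203)) + 231708) = (365895 + (-88/3 + 626 - 11764))/((-167 + 203) + 231708) = (365895 - 33502/3)/(36 + 231708) = (1064183/3)/231744 = (1064183/3)*(1/231744) = 62599/40896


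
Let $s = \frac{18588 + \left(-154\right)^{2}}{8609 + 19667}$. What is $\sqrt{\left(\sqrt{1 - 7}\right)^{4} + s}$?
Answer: $\frac{2 \sqrt{468427285}}{7069} \approx 6.1234$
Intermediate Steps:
$s = \frac{10576}{7069}$ ($s = \frac{18588 + 23716}{28276} = 42304 \cdot \frac{1}{28276} = \frac{10576}{7069} \approx 1.4961$)
$\sqrt{\left(\sqrt{1 - 7}\right)^{4} + s} = \sqrt{\left(\sqrt{1 - 7}\right)^{4} + \frac{10576}{7069}} = \sqrt{\left(\sqrt{-6}\right)^{4} + \frac{10576}{7069}} = \sqrt{\left(i \sqrt{6}\right)^{4} + \frac{10576}{7069}} = \sqrt{36 + \frac{10576}{7069}} = \sqrt{\frac{265060}{7069}} = \frac{2 \sqrt{468427285}}{7069}$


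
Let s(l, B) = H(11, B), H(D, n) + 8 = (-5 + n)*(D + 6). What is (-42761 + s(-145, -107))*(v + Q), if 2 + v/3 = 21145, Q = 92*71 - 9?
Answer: -3124965696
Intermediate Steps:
Q = 6523 (Q = 6532 - 9 = 6523)
v = 63429 (v = -6 + 3*21145 = -6 + 63435 = 63429)
H(D, n) = -8 + (-5 + n)*(6 + D) (H(D, n) = -8 + (-5 + n)*(D + 6) = -8 + (-5 + n)*(6 + D))
s(l, B) = -93 + 17*B (s(l, B) = -38 - 5*11 + 6*B + 11*B = -38 - 55 + 6*B + 11*B = -93 + 17*B)
(-42761 + s(-145, -107))*(v + Q) = (-42761 + (-93 + 17*(-107)))*(63429 + 6523) = (-42761 + (-93 - 1819))*69952 = (-42761 - 1912)*69952 = -44673*69952 = -3124965696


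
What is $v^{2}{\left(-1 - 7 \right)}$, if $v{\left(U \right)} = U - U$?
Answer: $0$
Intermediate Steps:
$v{\left(U \right)} = 0$
$v^{2}{\left(-1 - 7 \right)} = 0^{2} = 0$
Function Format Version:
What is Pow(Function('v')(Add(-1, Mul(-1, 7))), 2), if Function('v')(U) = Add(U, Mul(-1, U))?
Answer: 0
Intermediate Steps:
Function('v')(U) = 0
Pow(Function('v')(Add(-1, Mul(-1, 7))), 2) = Pow(0, 2) = 0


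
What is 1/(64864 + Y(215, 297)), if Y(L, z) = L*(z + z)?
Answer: 1/192574 ≈ 5.1928e-6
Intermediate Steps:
Y(L, z) = 2*L*z (Y(L, z) = L*(2*z) = 2*L*z)
1/(64864 + Y(215, 297)) = 1/(64864 + 2*215*297) = 1/(64864 + 127710) = 1/192574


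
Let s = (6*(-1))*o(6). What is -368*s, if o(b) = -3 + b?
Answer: 6624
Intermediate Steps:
s = -18 (s = (6*(-1))*(-3 + 6) = -6*3 = -18)
-368*s = -368*(-18) = 6624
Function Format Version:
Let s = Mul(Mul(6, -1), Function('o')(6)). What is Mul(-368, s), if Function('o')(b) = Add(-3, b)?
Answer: 6624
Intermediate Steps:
s = -18 (s = Mul(Mul(6, -1), Add(-3, 6)) = Mul(-6, 3) = -18)
Mul(-368, s) = Mul(-368, -18) = 6624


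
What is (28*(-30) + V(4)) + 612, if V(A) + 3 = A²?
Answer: -215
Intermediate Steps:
V(A) = -3 + A²
(28*(-30) + V(4)) + 612 = (28*(-30) + (-3 + 4²)) + 612 = (-840 + (-3 + 16)) + 612 = (-840 + 13) + 612 = -827 + 612 = -215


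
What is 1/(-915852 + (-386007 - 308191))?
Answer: -1/1610050 ≈ -6.2110e-7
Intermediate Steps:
1/(-915852 + (-386007 - 308191)) = 1/(-915852 - 694198) = 1/(-1610050) = -1/1610050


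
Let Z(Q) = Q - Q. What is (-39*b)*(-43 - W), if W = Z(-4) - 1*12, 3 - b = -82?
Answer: 102765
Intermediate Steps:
Z(Q) = 0
b = 85 (b = 3 - 1*(-82) = 3 + 82 = 85)
W = -12 (W = 0 - 1*12 = 0 - 12 = -12)
(-39*b)*(-43 - W) = (-39*85)*(-43 - 1*(-12)) = -3315*(-43 + 12) = -3315*(-31) = 102765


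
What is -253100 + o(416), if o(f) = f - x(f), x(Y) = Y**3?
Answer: -72243980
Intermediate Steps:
o(f) = f - f**3
-253100 + o(416) = -253100 + (416 - 1*416**3) = -253100 + (416 - 1*71991296) = -253100 + (416 - 71991296) = -253100 - 71990880 = -72243980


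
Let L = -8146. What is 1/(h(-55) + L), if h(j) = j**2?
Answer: -1/5121 ≈ -0.00019527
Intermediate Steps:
1/(h(-55) + L) = 1/((-55)**2 - 8146) = 1/(3025 - 8146) = 1/(-5121) = -1/5121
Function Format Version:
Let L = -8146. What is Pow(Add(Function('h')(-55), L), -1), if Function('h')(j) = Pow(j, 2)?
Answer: Rational(-1, 5121) ≈ -0.00019527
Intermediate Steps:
Pow(Add(Function('h')(-55), L), -1) = Pow(Add(Pow(-55, 2), -8146), -1) = Pow(Add(3025, -8146), -1) = Pow(-5121, -1) = Rational(-1, 5121)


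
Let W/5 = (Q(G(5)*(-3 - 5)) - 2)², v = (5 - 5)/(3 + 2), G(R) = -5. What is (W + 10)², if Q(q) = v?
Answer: 900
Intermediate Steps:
v = 0 (v = 0/5 = 0*(⅕) = 0)
Q(q) = 0
W = 20 (W = 5*(0 - 2)² = 5*(-2)² = 5*4 = 20)
(W + 10)² = (20 + 10)² = 30² = 900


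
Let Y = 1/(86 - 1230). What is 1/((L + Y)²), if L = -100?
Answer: 1308736/13087588801 ≈ 9.9998e-5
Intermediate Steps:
Y = -1/1144 (Y = 1/(-1144) = -1/1144 ≈ -0.00087413)
1/((L + Y)²) = 1/((-100 - 1/1144)²) = 1/((-114401/1144)²) = 1/(13087588801/1308736) = 1308736/13087588801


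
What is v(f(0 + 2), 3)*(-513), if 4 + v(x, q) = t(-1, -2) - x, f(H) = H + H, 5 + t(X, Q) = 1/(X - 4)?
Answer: 33858/5 ≈ 6771.6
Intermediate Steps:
t(X, Q) = -5 + 1/(-4 + X) (t(X, Q) = -5 + 1/(X - 4) = -5 + 1/(-4 + X))
f(H) = 2*H
v(x, q) = -46/5 - x (v(x, q) = -4 + ((21 - 5*(-1))/(-4 - 1) - x) = -4 + ((21 + 5)/(-5) - x) = -4 + (-1/5*26 - x) = -4 + (-26/5 - x) = -46/5 - x)
v(f(0 + 2), 3)*(-513) = (-46/5 - 2*(0 + 2))*(-513) = (-46/5 - 2*2)*(-513) = (-46/5 - 1*4)*(-513) = (-46/5 - 4)*(-513) = -66/5*(-513) = 33858/5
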